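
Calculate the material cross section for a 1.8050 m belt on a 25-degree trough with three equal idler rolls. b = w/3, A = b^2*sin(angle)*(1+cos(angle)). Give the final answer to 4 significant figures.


b = 1.8050/3 = 0.601667 m
A = 0.601667^2 * sin(25 deg) * (1 + cos(25 deg))
A = 0.2916 m^2


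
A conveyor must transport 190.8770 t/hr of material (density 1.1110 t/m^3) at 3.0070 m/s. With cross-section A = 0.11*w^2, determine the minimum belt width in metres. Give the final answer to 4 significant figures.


A_req = 190.8770 / (3.0070 * 1.1110 * 3600) = 0.015871 m^2
w = sqrt(0.015871 / 0.11)
w = 0.3798 m


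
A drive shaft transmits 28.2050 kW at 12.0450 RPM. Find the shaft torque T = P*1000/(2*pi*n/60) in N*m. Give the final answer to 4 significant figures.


omega = 2*pi*12.0450/60 = 1.26135 rad/s
T = 28.2050*1000 / 1.26135
T = 22360 N*m


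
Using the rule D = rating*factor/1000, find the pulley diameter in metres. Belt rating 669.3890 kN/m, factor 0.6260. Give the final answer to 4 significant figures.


D = 669.3890 * 0.6260 / 1000
D = 0.4190 m


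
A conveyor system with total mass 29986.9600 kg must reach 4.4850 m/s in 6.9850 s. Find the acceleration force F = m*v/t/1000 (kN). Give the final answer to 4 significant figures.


F = 29986.9600 * 4.4850 / 6.9850 / 1000
F = 19.25 kN


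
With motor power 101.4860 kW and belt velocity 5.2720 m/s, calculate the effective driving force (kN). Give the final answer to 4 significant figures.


Te = P / v = 101.4860 / 5.2720
Te = 19.25 kN


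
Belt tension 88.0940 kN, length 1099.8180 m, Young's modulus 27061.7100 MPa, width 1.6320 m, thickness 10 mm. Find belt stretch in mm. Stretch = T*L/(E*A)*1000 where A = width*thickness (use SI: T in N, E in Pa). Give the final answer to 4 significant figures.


A = 1.6320 * 0.01 = 0.01632 m^2
Stretch = 88.0940*1000 * 1099.8180 / (27061.7100e6 * 0.01632) * 1000
Stretch = 219.4 mm


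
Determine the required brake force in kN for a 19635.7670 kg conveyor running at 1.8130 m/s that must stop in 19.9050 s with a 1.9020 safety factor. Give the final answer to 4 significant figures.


F = 19635.7670 * 1.8130 / 19.9050 * 1.9020 / 1000
F = 3.402 kN


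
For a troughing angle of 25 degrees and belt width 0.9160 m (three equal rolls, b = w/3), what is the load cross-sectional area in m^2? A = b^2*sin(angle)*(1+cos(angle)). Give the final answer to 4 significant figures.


b = 0.9160/3 = 0.305333 m
A = 0.305333^2 * sin(25 deg) * (1 + cos(25 deg))
A = 0.07511 m^2


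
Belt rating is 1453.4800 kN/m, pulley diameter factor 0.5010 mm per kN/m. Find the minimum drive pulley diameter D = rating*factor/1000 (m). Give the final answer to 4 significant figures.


D = 1453.4800 * 0.5010 / 1000
D = 0.7282 m


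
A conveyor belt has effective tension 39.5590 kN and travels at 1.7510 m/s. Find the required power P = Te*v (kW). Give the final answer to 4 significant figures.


P = Te * v = 39.5590 * 1.7510
P = 69.27 kW


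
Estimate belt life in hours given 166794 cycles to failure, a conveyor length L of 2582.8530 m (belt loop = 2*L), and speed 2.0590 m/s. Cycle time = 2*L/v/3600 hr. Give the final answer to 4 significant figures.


cycle_time = 2 * 2582.8530 / 2.0590 / 3600 = 0.696901 hr
life = 166794 * 0.696901 = 116200 hours


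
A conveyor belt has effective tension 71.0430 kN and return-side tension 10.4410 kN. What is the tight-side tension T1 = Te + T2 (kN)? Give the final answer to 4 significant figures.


T1 = Te + T2 = 71.0430 + 10.4410
T1 = 81.48 kN


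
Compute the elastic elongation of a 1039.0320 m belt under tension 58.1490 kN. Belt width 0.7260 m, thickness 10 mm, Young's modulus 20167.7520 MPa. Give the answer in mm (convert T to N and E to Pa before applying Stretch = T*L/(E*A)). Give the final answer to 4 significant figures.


A = 0.7260 * 0.01 = 0.00726 m^2
Stretch = 58.1490*1000 * 1039.0320 / (20167.7520e6 * 0.00726) * 1000
Stretch = 412.6 mm


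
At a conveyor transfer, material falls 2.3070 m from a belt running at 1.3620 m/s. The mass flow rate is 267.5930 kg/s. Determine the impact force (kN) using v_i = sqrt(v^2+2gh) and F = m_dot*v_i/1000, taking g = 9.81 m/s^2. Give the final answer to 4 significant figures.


v_i = sqrt(1.3620^2 + 2*9.81*2.3070) = 6.86428 m/s
F = 267.5930 * 6.86428 / 1000
F = 1.837 kN


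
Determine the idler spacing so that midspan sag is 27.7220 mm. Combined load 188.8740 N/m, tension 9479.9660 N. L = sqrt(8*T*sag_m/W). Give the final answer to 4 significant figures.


sag = 27.7220/1000 = 0.027722 m
L = sqrt(8 * 9479.9660 * 0.027722 / 188.8740)
L = 3.336 m


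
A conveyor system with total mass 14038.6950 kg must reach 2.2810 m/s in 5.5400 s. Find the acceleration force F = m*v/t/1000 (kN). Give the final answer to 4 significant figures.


F = 14038.6950 * 2.2810 / 5.5400 / 1000
F = 5.780 kN


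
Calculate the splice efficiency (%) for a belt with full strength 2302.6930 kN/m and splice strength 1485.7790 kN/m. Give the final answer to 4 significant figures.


Eff = 1485.7790 / 2302.6930 * 100
Eff = 64.52 %


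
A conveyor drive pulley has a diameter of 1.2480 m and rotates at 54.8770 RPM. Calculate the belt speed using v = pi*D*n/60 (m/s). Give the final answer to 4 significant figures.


v = pi * 1.2480 * 54.8770 / 60
v = 3.586 m/s


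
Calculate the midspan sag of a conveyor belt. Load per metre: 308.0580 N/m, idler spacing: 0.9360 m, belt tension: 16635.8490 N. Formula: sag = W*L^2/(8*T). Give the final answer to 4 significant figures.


sag = 308.0580 * 0.9360^2 / (8 * 16635.8490)
sag = 0.002028 m


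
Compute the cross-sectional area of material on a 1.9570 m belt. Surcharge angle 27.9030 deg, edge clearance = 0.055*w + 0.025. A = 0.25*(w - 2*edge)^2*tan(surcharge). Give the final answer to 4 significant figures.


edge = 0.055*1.9570 + 0.025 = 0.132635 m
ew = 1.9570 - 2*0.132635 = 1.69173 m
A = 0.25 * 1.69173^2 * tan(27.9030 deg)
A = 0.3789 m^2


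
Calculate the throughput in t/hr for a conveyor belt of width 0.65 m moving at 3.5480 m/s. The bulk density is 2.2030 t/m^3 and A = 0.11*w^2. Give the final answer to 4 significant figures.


A = 0.11 * 0.65^2 = 0.046475 m^2
C = 0.046475 * 3.5480 * 2.2030 * 3600
C = 1308 t/hr


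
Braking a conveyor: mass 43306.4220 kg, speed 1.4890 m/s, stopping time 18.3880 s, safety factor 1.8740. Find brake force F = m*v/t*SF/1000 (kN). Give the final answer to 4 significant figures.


F = 43306.4220 * 1.4890 / 18.3880 * 1.8740 / 1000
F = 6.572 kN


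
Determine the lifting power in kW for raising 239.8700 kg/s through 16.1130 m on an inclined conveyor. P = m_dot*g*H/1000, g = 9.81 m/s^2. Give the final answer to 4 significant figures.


P = 239.8700 * 9.81 * 16.1130 / 1000
P = 37.92 kW


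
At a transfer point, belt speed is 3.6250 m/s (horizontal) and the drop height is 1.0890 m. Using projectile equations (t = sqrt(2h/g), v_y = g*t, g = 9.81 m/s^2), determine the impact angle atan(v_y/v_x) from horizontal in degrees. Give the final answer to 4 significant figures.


t = sqrt(2*1.0890/9.81) = 0.471188 s
v_y = 9.81 * 0.471188 = 4.62235 m/s
angle = atan(4.62235 / 3.6250) = 51.90 deg


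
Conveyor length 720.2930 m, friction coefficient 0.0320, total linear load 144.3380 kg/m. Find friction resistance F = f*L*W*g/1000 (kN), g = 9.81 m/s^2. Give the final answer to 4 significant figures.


F = 0.0320 * 720.2930 * 144.3380 * 9.81 / 1000
F = 32.64 kN


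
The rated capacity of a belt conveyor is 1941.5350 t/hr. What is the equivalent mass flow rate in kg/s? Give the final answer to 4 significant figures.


m_dot = 1941.5350 * 1000 / 3600
m_dot = 539.3 kg/s


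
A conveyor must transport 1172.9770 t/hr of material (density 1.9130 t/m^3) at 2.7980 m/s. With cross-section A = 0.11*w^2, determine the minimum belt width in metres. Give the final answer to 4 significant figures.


A_req = 1172.9770 / (2.7980 * 1.9130 * 3600) = 0.0608729 m^2
w = sqrt(0.0608729 / 0.11)
w = 0.7439 m


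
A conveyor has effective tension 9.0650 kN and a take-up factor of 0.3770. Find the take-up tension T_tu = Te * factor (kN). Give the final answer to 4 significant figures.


T_tu = 9.0650 * 0.3770
T_tu = 3.418 kN


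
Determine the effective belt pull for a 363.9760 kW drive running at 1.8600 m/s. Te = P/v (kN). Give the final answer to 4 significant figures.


Te = P / v = 363.9760 / 1.8600
Te = 195.7 kN


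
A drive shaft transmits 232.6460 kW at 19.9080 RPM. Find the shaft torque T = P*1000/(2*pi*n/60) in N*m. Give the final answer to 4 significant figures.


omega = 2*pi*19.9080/60 = 2.08476 rad/s
T = 232.6460*1000 / 2.08476
T = 111600 N*m


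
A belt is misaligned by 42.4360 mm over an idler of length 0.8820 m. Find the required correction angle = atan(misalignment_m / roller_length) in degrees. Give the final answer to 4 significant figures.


misalign_m = 42.4360 / 1000 = 0.042436 m
angle = atan(0.042436 / 0.8820)
angle = 2.755 deg


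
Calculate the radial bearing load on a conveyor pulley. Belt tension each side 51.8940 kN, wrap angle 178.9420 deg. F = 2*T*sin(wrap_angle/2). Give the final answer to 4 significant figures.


F = 2 * 51.8940 * sin(178.9420/2 deg)
F = 103.8 kN


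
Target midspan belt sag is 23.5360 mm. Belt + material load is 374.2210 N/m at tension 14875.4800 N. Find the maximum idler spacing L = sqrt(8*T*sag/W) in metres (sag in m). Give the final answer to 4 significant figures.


sag = 23.5360/1000 = 0.023536 m
L = sqrt(8 * 14875.4800 * 0.023536 / 374.2210)
L = 2.736 m


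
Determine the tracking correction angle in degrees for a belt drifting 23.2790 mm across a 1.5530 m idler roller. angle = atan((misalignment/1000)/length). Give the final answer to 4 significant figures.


misalign_m = 23.2790 / 1000 = 0.023279 m
angle = atan(0.023279 / 1.5530)
angle = 0.8588 deg


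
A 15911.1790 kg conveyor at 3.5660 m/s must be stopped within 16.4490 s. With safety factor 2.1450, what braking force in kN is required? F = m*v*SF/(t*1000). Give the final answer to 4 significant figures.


F = 15911.1790 * 3.5660 / 16.4490 * 2.1450 / 1000
F = 7.399 kN


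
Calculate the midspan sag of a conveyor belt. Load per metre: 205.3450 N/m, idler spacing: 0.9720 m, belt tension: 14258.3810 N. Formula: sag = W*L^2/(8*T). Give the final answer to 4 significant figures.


sag = 205.3450 * 0.9720^2 / (8 * 14258.3810)
sag = 0.001701 m


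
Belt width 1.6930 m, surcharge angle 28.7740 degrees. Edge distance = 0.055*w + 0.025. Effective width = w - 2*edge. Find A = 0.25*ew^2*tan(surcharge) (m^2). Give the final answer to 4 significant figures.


edge = 0.055*1.6930 + 0.025 = 0.118115 m
ew = 1.6930 - 2*0.118115 = 1.45677 m
A = 0.25 * 1.45677^2 * tan(28.7740 deg)
A = 0.2914 m^2


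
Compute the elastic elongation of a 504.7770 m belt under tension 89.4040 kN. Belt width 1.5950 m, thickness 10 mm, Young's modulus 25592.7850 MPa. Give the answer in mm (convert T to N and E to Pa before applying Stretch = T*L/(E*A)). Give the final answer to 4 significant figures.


A = 1.5950 * 0.01 = 0.01595 m^2
Stretch = 89.4040*1000 * 504.7770 / (25592.7850e6 * 0.01595) * 1000
Stretch = 110.6 mm


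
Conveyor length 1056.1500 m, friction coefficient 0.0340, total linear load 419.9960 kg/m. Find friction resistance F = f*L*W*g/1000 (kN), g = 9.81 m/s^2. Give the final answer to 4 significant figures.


F = 0.0340 * 1056.1500 * 419.9960 * 9.81 / 1000
F = 148.0 kN


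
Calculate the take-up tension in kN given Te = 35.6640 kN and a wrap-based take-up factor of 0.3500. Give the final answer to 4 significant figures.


T_tu = 35.6640 * 0.3500
T_tu = 12.48 kN


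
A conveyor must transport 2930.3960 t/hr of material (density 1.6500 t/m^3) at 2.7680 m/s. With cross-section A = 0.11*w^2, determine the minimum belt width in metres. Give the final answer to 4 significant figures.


A_req = 2930.3960 / (2.7680 * 1.6500 * 3600) = 0.178227 m^2
w = sqrt(0.178227 / 0.11)
w = 1.273 m


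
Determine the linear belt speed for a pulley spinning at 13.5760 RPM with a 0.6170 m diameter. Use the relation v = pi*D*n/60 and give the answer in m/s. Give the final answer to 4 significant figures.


v = pi * 0.6170 * 13.5760 / 60
v = 0.4386 m/s


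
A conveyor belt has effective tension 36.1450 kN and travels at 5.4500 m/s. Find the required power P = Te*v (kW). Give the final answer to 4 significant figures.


P = Te * v = 36.1450 * 5.4500
P = 197.0 kW


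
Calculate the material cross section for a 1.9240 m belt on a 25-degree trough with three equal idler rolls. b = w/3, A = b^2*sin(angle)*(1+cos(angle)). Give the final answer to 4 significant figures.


b = 1.9240/3 = 0.641333 m
A = 0.641333^2 * sin(25 deg) * (1 + cos(25 deg))
A = 0.3314 m^2


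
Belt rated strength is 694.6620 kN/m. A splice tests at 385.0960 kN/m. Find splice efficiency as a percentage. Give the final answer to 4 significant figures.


Eff = 385.0960 / 694.6620 * 100
Eff = 55.44 %


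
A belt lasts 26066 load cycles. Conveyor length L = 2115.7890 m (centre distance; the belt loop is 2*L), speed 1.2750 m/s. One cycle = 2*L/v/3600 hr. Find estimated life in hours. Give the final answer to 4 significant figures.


cycle_time = 2 * 2115.7890 / 1.2750 / 3600 = 0.921912 hr
life = 26066 * 0.921912 = 24030 hours


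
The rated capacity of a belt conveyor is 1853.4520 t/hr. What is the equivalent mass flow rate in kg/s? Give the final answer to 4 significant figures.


m_dot = 1853.4520 * 1000 / 3600
m_dot = 514.8 kg/s


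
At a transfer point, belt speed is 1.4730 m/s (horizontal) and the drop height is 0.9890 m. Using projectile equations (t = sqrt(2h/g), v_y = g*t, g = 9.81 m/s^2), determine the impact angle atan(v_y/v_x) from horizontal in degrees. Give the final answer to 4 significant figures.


t = sqrt(2*0.9890/9.81) = 0.449033 s
v_y = 9.81 * 0.449033 = 4.40501 m/s
angle = atan(4.40501 / 1.4730) = 71.51 deg


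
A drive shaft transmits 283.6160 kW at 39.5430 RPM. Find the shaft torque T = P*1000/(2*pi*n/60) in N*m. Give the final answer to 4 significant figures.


omega = 2*pi*39.5430/60 = 4.14093 rad/s
T = 283.6160*1000 / 4.14093
T = 68490 N*m


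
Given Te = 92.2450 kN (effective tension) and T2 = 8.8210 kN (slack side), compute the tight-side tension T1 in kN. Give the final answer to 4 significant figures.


T1 = Te + T2 = 92.2450 + 8.8210
T1 = 101.1 kN


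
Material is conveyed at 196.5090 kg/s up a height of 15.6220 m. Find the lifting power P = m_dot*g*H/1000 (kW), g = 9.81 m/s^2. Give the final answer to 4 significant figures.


P = 196.5090 * 9.81 * 15.6220 / 1000
P = 30.12 kW


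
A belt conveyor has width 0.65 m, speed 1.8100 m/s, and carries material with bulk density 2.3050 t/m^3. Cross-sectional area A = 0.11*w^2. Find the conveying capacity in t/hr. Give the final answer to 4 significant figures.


A = 0.11 * 0.65^2 = 0.046475 m^2
C = 0.046475 * 1.8100 * 2.3050 * 3600
C = 698.0 t/hr


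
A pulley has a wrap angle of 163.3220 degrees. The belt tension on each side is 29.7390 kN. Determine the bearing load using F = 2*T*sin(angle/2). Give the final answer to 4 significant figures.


F = 2 * 29.7390 * sin(163.3220/2 deg)
F = 58.85 kN


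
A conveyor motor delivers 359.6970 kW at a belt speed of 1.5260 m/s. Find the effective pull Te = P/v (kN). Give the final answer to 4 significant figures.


Te = P / v = 359.6970 / 1.5260
Te = 235.7 kN


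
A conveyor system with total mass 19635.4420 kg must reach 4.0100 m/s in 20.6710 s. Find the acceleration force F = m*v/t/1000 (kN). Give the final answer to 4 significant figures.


F = 19635.4420 * 4.0100 / 20.6710 / 1000
F = 3.809 kN


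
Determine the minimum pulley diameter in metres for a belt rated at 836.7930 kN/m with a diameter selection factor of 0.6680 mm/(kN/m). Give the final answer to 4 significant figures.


D = 836.7930 * 0.6680 / 1000
D = 0.5590 m


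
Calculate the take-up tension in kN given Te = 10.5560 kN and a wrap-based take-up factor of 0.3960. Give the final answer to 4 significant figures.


T_tu = 10.5560 * 0.3960
T_tu = 4.180 kN


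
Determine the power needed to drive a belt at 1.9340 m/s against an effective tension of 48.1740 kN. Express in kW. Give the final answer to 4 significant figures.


P = Te * v = 48.1740 * 1.9340
P = 93.17 kW


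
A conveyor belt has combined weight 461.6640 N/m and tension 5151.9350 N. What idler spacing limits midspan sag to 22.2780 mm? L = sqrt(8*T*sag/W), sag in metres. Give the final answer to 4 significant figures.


sag = 22.2780/1000 = 0.022278 m
L = sqrt(8 * 5151.9350 * 0.022278 / 461.6640)
L = 1.410 m


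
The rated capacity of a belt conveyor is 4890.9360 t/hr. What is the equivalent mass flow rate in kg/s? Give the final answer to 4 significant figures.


m_dot = 4890.9360 * 1000 / 3600
m_dot = 1359 kg/s


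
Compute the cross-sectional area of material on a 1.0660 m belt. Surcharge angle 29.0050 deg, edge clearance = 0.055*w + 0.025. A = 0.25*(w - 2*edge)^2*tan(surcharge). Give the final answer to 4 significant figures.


edge = 0.055*1.0660 + 0.025 = 0.08363 m
ew = 1.0660 - 2*0.08363 = 0.89874 m
A = 0.25 * 0.89874^2 * tan(29.0050 deg)
A = 0.1120 m^2


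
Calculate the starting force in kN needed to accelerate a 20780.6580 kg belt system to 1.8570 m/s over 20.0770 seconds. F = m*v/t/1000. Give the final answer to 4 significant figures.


F = 20780.6580 * 1.8570 / 20.0770 / 1000
F = 1.922 kN


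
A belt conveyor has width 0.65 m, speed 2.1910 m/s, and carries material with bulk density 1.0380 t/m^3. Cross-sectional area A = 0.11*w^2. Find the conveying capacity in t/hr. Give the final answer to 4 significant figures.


A = 0.11 * 0.65^2 = 0.046475 m^2
C = 0.046475 * 2.1910 * 1.0380 * 3600
C = 380.5 t/hr


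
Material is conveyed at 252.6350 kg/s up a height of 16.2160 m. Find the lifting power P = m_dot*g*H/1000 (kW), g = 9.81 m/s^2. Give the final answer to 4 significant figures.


P = 252.6350 * 9.81 * 16.2160 / 1000
P = 40.19 kW


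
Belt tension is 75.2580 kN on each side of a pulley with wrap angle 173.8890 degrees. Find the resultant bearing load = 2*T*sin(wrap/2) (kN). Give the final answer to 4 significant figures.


F = 2 * 75.2580 * sin(173.8890/2 deg)
F = 150.3 kN


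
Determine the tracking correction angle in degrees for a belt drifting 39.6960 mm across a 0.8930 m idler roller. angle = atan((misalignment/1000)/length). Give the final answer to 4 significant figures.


misalign_m = 39.6960 / 1000 = 0.039696 m
angle = atan(0.039696 / 0.8930)
angle = 2.545 deg


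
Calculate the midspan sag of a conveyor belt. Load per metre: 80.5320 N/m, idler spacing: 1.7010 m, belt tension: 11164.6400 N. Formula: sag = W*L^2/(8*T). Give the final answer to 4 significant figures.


sag = 80.5320 * 1.7010^2 / (8 * 11164.6400)
sag = 0.002609 m


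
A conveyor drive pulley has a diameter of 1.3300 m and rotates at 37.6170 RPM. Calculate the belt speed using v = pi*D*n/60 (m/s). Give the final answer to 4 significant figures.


v = pi * 1.3300 * 37.6170 / 60
v = 2.620 m/s


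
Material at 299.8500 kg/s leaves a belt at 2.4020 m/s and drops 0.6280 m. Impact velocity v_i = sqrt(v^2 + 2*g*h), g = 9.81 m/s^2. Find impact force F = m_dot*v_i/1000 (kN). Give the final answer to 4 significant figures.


v_i = sqrt(2.4020^2 + 2*9.81*0.6280) = 4.25335 m/s
F = 299.8500 * 4.25335 / 1000
F = 1.275 kN


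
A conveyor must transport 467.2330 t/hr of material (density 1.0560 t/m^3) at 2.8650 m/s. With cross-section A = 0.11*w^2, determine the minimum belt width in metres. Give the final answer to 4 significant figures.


A_req = 467.2330 / (2.8650 * 1.0560 * 3600) = 0.0428985 m^2
w = sqrt(0.0428985 / 0.11)
w = 0.6245 m


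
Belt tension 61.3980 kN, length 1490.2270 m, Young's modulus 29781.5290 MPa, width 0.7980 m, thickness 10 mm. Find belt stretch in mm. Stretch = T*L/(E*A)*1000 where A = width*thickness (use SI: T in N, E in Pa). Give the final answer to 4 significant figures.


A = 0.7980 * 0.01 = 0.00798 m^2
Stretch = 61.3980*1000 * 1490.2270 / (29781.5290e6 * 0.00798) * 1000
Stretch = 385.0 mm


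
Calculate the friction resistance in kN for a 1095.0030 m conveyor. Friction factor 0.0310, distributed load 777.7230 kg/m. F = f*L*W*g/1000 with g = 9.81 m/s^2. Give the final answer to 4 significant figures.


F = 0.0310 * 1095.0030 * 777.7230 * 9.81 / 1000
F = 259.0 kN


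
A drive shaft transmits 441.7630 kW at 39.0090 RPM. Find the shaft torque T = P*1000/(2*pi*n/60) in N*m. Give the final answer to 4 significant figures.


omega = 2*pi*39.0090/60 = 4.08501 rad/s
T = 441.7630*1000 / 4.08501
T = 108100 N*m


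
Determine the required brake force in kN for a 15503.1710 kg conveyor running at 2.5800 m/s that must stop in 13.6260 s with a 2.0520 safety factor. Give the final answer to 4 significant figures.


F = 15503.1710 * 2.5800 / 13.6260 * 2.0520 / 1000
F = 6.024 kN


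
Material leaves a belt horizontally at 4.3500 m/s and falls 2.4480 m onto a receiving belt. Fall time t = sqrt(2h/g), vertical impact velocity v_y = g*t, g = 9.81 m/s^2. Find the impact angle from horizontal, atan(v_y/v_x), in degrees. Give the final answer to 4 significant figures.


t = sqrt(2*2.4480/9.81) = 0.706458 s
v_y = 9.81 * 0.706458 = 6.93035 m/s
angle = atan(6.93035 / 4.3500) = 57.88 deg


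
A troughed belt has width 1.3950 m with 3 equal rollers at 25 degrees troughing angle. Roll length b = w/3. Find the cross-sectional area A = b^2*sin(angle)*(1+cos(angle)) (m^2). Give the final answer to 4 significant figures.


b = 1.3950/3 = 0.465 m
A = 0.465^2 * sin(25 deg) * (1 + cos(25 deg))
A = 0.1742 m^2


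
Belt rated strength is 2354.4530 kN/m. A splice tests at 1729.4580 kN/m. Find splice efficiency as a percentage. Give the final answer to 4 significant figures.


Eff = 1729.4580 / 2354.4530 * 100
Eff = 73.45 %


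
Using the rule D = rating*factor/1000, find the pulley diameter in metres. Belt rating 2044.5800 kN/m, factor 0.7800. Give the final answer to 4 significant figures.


D = 2044.5800 * 0.7800 / 1000
D = 1.595 m


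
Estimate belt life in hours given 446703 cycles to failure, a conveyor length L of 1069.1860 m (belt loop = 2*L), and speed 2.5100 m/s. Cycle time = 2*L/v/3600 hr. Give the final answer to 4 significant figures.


cycle_time = 2 * 1069.1860 / 2.5100 / 3600 = 0.23665 hr
life = 446703 * 0.23665 = 105700 hours


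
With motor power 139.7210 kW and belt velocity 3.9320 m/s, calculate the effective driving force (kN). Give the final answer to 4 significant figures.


Te = P / v = 139.7210 / 3.9320
Te = 35.53 kN


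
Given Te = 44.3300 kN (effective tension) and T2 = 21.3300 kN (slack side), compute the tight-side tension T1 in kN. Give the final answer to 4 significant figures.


T1 = Te + T2 = 44.3300 + 21.3300
T1 = 65.66 kN


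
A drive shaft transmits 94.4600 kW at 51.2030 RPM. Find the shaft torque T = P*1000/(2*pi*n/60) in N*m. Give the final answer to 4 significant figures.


omega = 2*pi*51.2030/60 = 5.36197 rad/s
T = 94.4600*1000 / 5.36197
T = 17620 N*m


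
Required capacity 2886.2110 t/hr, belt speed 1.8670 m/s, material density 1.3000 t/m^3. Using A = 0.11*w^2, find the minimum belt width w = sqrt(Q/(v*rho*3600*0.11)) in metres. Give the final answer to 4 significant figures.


A_req = 2886.2110 / (1.8670 * 1.3000 * 3600) = 0.330322 m^2
w = sqrt(0.330322 / 0.11)
w = 1.733 m


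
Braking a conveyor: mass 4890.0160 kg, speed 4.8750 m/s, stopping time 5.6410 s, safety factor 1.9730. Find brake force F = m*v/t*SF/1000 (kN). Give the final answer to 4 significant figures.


F = 4890.0160 * 4.8750 / 5.6410 * 1.9730 / 1000
F = 8.338 kN


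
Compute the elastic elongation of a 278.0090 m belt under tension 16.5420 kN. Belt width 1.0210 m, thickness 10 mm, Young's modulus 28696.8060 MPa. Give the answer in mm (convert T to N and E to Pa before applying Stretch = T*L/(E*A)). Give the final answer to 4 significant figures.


A = 1.0210 * 0.01 = 0.01021 m^2
Stretch = 16.5420*1000 * 278.0090 / (28696.8060e6 * 0.01021) * 1000
Stretch = 15.70 mm


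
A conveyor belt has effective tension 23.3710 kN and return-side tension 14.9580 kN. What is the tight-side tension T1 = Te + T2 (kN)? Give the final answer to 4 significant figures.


T1 = Te + T2 = 23.3710 + 14.9580
T1 = 38.33 kN


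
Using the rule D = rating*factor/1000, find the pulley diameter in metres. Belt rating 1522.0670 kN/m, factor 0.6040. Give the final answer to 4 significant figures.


D = 1522.0670 * 0.6040 / 1000
D = 0.9193 m


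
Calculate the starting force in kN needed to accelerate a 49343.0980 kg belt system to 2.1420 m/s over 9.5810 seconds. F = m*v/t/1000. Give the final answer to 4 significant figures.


F = 49343.0980 * 2.1420 / 9.5810 / 1000
F = 11.03 kN


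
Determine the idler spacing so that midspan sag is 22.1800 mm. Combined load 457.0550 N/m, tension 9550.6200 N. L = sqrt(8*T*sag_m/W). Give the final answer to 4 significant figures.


sag = 22.1800/1000 = 0.022180 m
L = sqrt(8 * 9550.6200 * 0.022180 / 457.0550)
L = 1.926 m


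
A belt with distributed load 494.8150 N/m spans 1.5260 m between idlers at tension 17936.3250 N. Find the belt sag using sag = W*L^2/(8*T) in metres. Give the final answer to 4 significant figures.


sag = 494.8150 * 1.5260^2 / (8 * 17936.3250)
sag = 0.008030 m


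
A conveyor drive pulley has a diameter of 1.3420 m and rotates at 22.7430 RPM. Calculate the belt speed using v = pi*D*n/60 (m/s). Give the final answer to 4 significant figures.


v = pi * 1.3420 * 22.7430 / 60
v = 1.598 m/s


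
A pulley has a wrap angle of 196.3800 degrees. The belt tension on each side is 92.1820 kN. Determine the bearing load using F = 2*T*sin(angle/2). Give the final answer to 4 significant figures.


F = 2 * 92.1820 * sin(196.3800/2 deg)
F = 182.5 kN


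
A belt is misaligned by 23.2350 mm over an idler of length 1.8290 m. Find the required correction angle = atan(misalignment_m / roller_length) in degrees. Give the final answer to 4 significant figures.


misalign_m = 23.2350 / 1000 = 0.023235 m
angle = atan(0.023235 / 1.8290)
angle = 0.7278 deg


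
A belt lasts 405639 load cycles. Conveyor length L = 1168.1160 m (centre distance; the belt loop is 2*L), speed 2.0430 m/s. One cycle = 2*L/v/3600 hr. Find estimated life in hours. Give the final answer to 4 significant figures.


cycle_time = 2 * 1168.1160 / 2.0430 / 3600 = 0.317647 hr
life = 405639 * 0.317647 = 128900 hours


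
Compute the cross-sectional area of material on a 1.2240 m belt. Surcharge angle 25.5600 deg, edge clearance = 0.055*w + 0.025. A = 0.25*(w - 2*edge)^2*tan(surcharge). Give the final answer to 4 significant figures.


edge = 0.055*1.2240 + 0.025 = 0.09232 m
ew = 1.2240 - 2*0.09232 = 1.03936 m
A = 0.25 * 1.03936^2 * tan(25.5600 deg)
A = 0.1292 m^2


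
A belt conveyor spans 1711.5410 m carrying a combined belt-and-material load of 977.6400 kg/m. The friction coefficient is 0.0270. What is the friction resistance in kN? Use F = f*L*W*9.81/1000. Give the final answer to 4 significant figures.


F = 0.0270 * 1711.5410 * 977.6400 * 9.81 / 1000
F = 443.2 kN


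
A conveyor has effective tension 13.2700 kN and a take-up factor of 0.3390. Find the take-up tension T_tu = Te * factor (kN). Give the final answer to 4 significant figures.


T_tu = 13.2700 * 0.3390
T_tu = 4.499 kN


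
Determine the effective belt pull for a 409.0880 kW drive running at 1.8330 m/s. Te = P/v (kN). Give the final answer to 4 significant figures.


Te = P / v = 409.0880 / 1.8330
Te = 223.2 kN


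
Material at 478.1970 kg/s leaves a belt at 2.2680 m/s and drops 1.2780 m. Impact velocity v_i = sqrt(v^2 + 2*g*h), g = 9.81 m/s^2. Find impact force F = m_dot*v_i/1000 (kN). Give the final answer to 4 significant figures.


v_i = sqrt(2.2680^2 + 2*9.81*1.2780) = 5.49711 m/s
F = 478.1970 * 5.49711 / 1000
F = 2.629 kN


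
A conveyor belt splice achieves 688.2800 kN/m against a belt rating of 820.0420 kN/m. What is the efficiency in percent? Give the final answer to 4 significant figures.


Eff = 688.2800 / 820.0420 * 100
Eff = 83.93 %


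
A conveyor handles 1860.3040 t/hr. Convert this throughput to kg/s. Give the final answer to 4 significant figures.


m_dot = 1860.3040 * 1000 / 3600
m_dot = 516.8 kg/s


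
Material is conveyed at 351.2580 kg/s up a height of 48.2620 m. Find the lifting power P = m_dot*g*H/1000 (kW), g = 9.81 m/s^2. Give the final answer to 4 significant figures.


P = 351.2580 * 9.81 * 48.2620 / 1000
P = 166.3 kW


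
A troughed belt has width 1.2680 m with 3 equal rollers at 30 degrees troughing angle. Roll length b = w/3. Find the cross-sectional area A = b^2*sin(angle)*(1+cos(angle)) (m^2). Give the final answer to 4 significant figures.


b = 1.2680/3 = 0.422667 m
A = 0.422667^2 * sin(30 deg) * (1 + cos(30 deg))
A = 0.1667 m^2


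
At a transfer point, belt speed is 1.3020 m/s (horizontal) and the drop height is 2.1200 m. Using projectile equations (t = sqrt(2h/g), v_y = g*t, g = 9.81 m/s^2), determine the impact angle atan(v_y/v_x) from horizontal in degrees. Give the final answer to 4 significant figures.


t = sqrt(2*2.1200/9.81) = 0.657428 s
v_y = 9.81 * 0.657428 = 6.44937 m/s
angle = atan(6.44937 / 1.3020) = 78.59 deg


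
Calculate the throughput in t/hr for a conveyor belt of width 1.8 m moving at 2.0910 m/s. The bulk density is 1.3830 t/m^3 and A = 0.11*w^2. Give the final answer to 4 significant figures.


A = 0.11 * 1.8^2 = 0.3564 m^2
C = 0.3564 * 2.0910 * 1.3830 * 3600
C = 3710 t/hr


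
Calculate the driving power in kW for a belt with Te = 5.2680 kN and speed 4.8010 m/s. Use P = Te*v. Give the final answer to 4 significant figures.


P = Te * v = 5.2680 * 4.8010
P = 25.29 kW


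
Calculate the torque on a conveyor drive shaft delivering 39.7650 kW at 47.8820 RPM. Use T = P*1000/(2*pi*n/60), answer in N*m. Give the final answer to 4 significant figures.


omega = 2*pi*47.8820/60 = 5.01419 rad/s
T = 39.7650*1000 / 5.01419
T = 7930 N*m


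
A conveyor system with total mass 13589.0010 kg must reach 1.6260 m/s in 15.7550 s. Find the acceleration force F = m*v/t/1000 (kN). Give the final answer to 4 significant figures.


F = 13589.0010 * 1.6260 / 15.7550 / 1000
F = 1.402 kN


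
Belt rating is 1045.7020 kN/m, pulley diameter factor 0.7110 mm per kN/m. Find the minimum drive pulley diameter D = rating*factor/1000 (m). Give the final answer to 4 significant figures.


D = 1045.7020 * 0.7110 / 1000
D = 0.7435 m


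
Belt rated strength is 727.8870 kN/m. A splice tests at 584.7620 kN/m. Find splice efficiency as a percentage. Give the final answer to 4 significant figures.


Eff = 584.7620 / 727.8870 * 100
Eff = 80.34 %


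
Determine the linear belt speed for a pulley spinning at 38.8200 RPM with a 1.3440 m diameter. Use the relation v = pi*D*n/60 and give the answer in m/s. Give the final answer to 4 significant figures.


v = pi * 1.3440 * 38.8200 / 60
v = 2.732 m/s


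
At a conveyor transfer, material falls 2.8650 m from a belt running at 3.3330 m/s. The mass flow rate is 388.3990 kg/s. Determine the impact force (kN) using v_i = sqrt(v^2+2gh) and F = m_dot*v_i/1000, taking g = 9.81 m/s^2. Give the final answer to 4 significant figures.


v_i = sqrt(3.3330^2 + 2*9.81*2.8650) = 8.20489 m/s
F = 388.3990 * 8.20489 / 1000
F = 3.187 kN


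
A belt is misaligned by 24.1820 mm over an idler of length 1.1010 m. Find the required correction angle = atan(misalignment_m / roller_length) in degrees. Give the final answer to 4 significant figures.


misalign_m = 24.1820 / 1000 = 0.024182 m
angle = atan(0.024182 / 1.1010)
angle = 1.258 deg


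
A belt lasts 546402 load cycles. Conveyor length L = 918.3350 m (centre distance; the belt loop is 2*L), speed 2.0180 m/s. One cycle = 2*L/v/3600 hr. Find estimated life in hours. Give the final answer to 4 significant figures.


cycle_time = 2 * 918.3350 / 2.0180 / 3600 = 0.252818 hr
life = 546402 * 0.252818 = 138100 hours


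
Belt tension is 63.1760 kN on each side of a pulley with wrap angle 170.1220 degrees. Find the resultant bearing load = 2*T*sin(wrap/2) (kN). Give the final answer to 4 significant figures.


F = 2 * 63.1760 * sin(170.1220/2 deg)
F = 125.9 kN


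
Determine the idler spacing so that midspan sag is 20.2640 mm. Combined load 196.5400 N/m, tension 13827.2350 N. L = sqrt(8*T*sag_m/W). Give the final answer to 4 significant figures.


sag = 20.2640/1000 = 0.020264 m
L = sqrt(8 * 13827.2350 * 0.020264 / 196.5400)
L = 3.377 m


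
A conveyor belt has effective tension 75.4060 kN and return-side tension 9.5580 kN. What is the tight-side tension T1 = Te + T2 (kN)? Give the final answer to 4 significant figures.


T1 = Te + T2 = 75.4060 + 9.5580
T1 = 84.96 kN


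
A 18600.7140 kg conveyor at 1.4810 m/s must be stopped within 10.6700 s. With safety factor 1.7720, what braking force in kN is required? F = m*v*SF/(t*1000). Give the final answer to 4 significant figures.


F = 18600.7140 * 1.4810 / 10.6700 * 1.7720 / 1000
F = 4.575 kN


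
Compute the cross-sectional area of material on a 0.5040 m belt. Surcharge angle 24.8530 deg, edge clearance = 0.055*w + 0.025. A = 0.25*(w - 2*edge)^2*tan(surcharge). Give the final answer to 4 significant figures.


edge = 0.055*0.5040 + 0.025 = 0.05272 m
ew = 0.5040 - 2*0.05272 = 0.39856 m
A = 0.25 * 0.39856^2 * tan(24.8530 deg)
A = 0.01839 m^2


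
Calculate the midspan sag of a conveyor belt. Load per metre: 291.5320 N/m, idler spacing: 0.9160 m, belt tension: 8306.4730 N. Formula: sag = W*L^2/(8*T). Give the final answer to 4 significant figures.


sag = 291.5320 * 0.9160^2 / (8 * 8306.4730)
sag = 0.003681 m


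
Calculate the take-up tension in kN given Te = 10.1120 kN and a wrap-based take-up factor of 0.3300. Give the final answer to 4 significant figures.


T_tu = 10.1120 * 0.3300
T_tu = 3.337 kN


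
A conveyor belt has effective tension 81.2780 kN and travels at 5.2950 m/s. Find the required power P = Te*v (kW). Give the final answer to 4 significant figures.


P = Te * v = 81.2780 * 5.2950
P = 430.4 kW


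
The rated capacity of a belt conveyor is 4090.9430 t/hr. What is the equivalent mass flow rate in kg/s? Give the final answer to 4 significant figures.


m_dot = 4090.9430 * 1000 / 3600
m_dot = 1136 kg/s


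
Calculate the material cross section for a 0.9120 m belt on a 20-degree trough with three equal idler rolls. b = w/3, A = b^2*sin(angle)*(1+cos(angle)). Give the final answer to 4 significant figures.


b = 0.9120/3 = 0.304 m
A = 0.304^2 * sin(20 deg) * (1 + cos(20 deg))
A = 0.06131 m^2


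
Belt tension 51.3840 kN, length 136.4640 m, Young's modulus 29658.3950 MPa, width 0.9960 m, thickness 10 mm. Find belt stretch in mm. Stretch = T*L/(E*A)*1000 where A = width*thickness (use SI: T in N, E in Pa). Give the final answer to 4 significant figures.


A = 0.9960 * 0.01 = 0.00996 m^2
Stretch = 51.3840*1000 * 136.4640 / (29658.3950e6 * 0.00996) * 1000
Stretch = 23.74 mm


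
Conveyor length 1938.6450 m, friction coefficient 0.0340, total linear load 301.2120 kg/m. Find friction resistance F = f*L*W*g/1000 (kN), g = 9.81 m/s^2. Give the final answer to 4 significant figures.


F = 0.0340 * 1938.6450 * 301.2120 * 9.81 / 1000
F = 194.8 kN


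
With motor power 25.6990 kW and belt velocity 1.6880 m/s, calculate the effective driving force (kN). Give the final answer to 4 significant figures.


Te = P / v = 25.6990 / 1.6880
Te = 15.22 kN


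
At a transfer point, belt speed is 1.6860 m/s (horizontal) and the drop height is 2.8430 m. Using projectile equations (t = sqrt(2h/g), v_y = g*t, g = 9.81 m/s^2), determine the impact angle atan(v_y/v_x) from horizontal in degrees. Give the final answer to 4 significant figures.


t = sqrt(2*2.8430/9.81) = 0.761323 s
v_y = 9.81 * 0.761323 = 7.46858 m/s
angle = atan(7.46858 / 1.6860) = 77.28 deg


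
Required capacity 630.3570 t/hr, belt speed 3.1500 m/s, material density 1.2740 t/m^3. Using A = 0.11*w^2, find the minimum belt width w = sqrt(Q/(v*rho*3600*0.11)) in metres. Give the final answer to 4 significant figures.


A_req = 630.3570 / (3.1500 * 1.2740 * 3600) = 0.0436319 m^2
w = sqrt(0.0436319 / 0.11)
w = 0.6298 m


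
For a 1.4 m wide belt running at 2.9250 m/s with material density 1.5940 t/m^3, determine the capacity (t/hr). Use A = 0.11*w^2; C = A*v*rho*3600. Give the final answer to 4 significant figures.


A = 0.11 * 1.4^2 = 0.2156 m^2
C = 0.2156 * 2.9250 * 1.5940 * 3600
C = 3619 t/hr


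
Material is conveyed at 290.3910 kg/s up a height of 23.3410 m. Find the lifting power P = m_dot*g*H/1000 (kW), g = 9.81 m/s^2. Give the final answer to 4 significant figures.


P = 290.3910 * 9.81 * 23.3410 / 1000
P = 66.49 kW


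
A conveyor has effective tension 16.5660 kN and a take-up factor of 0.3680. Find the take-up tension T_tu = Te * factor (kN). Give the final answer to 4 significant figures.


T_tu = 16.5660 * 0.3680
T_tu = 6.096 kN


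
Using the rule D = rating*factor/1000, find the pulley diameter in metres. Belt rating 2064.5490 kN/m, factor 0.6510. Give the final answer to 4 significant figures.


D = 2064.5490 * 0.6510 / 1000
D = 1.344 m


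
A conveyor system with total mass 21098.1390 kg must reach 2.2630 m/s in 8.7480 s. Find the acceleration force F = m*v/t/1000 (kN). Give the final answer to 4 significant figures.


F = 21098.1390 * 2.2630 / 8.7480 / 1000
F = 5.458 kN


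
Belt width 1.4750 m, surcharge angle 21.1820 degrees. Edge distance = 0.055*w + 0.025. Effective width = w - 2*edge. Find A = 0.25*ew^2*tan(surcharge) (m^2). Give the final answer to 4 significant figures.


edge = 0.055*1.4750 + 0.025 = 0.106125 m
ew = 1.4750 - 2*0.106125 = 1.26275 m
A = 0.25 * 1.26275^2 * tan(21.1820 deg)
A = 0.1545 m^2


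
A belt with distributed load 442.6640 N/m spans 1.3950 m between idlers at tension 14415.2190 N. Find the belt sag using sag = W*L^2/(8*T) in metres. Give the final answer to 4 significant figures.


sag = 442.6640 * 1.3950^2 / (8 * 14415.2190)
sag = 0.007470 m


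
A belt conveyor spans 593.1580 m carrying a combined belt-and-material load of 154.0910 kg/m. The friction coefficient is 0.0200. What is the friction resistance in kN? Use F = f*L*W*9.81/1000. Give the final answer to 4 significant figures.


F = 0.0200 * 593.1580 * 154.0910 * 9.81 / 1000
F = 17.93 kN


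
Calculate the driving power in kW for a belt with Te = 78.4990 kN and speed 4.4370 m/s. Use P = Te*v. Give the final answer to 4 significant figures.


P = Te * v = 78.4990 * 4.4370
P = 348.3 kW


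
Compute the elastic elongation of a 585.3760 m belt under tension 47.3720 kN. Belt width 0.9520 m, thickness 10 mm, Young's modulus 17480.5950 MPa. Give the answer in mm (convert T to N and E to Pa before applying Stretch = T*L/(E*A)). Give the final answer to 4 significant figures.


A = 0.9520 * 0.01 = 0.00952 m^2
Stretch = 47.3720*1000 * 585.3760 / (17480.5950e6 * 0.00952) * 1000
Stretch = 166.6 mm


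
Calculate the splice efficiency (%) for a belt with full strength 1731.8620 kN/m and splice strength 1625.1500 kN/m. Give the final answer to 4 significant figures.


Eff = 1625.1500 / 1731.8620 * 100
Eff = 93.84 %


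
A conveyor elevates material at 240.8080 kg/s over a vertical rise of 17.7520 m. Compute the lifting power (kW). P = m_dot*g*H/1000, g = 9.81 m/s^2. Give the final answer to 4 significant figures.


P = 240.8080 * 9.81 * 17.7520 / 1000
P = 41.94 kW


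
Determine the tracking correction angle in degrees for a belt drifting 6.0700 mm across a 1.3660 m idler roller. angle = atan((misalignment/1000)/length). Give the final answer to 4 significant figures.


misalign_m = 6.0700 / 1000 = 0.006070 m
angle = atan(0.006070 / 1.3660)
angle = 0.2546 deg
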